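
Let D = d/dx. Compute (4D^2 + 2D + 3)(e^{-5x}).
93 e^{- 5 x}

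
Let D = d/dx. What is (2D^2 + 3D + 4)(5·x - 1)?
20 x + 11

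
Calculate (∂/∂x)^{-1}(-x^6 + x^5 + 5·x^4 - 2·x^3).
- \frac{x^{7}}{7} + \frac{x^{6}}{6} + x^{5} - \frac{x^{4}}{2}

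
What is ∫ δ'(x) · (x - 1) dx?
-1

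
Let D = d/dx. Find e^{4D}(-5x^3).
- 5 x^{3} - 60 x^{2} - 240 x - 320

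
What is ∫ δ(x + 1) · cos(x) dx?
\cos{\left(1 \right)}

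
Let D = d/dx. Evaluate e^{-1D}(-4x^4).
- 4 x^{4} + 16 x^{3} - 24 x^{2} + 16 x - 4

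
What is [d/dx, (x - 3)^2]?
2 x - 6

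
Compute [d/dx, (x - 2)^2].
2 x - 4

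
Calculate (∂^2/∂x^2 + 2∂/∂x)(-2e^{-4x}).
- 16 e^{- 4 x}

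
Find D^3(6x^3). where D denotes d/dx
36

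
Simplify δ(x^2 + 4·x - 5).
\frac{\delta(x - 1) + \delta(x + 5)}{6}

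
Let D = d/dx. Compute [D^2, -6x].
-12D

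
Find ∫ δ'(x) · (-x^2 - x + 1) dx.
1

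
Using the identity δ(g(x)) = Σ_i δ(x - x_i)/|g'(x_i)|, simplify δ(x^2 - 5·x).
\frac{\delta(x - 5) + \delta(x)}{5}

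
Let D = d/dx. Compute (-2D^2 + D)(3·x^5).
15 x^{3} \left(x - 8\right)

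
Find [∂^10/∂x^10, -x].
-10\frac{d^{9}}{dx^{9}}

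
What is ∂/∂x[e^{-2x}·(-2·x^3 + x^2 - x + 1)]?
\left(4 x^{3} - 8 x^{2} + 4 x - 3\right) e^{- 2 x}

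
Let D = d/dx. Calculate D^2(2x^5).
40 x^{3}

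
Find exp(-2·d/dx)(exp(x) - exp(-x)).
- e^{2 - x} + e^{x - 2}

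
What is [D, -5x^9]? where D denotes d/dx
- 45 x^{8}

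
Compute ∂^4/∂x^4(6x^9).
18144 x^{5}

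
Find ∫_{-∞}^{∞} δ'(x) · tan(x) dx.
-1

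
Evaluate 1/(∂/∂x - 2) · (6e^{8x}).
e^{8 x}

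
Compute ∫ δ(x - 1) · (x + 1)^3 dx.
8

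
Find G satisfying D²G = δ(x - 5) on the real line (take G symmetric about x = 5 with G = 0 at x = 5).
\frac{|x - 5|}{2}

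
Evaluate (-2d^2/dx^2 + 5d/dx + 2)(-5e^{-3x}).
155 e^{- 3 x}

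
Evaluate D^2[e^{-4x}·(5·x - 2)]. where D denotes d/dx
8 \left(10 x - 9\right) e^{- 4 x}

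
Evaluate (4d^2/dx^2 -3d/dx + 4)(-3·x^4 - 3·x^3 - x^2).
- 12 x^{4} + 24 x^{3} - 121 x^{2} - 66 x - 8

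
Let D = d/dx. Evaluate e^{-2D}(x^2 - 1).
x^{2} - 4 x + 3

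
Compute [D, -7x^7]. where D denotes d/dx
- 49 x^{6}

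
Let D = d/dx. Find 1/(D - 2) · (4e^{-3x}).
- \frac{4 e^{- 3 x}}{5}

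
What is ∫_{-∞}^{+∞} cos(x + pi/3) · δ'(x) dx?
\frac{\sqrt{3}}{2}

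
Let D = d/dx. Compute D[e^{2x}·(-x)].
\left(- 2 x - 1\right) e^{2 x}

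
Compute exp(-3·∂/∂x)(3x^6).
3 x^{6} - 54 x^{5} + 405 x^{4} - 1620 x^{3} + 3645 x^{2} - 4374 x + 2187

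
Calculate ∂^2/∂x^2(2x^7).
84 x^{5}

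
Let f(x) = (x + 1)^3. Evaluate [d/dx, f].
3 \left(x + 1\right)^{2}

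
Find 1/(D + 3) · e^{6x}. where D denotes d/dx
\frac{e^{6 x}}{9}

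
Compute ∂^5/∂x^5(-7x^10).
- 211680 x^{5}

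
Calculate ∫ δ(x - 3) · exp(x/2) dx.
e^{\frac{3}{2}}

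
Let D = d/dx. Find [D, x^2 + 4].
2 x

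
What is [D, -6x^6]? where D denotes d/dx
- 36 x^{5}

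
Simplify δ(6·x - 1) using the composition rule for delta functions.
\frac{\delta(x - 1/6)}{6}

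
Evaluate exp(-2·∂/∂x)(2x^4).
2 x^{4} - 16 x^{3} + 48 x^{2} - 64 x + 32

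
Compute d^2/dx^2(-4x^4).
- 48 x^{2}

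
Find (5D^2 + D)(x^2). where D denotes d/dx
2 x + 10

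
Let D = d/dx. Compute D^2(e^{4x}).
16 e^{4 x}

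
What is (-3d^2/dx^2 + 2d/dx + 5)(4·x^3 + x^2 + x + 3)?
20 x^{3} + 29 x^{2} - 63 x + 11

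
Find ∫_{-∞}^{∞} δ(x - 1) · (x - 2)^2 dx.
1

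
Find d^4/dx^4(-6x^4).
-144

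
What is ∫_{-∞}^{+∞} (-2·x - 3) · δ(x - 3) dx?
-9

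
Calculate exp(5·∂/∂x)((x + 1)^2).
x^{2} + 12 x + 36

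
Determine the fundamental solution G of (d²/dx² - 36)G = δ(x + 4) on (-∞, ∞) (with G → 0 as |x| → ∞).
-\frac{e^{-6|x + 4|}}{12}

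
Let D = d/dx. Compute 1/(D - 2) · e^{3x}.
e^{3 x}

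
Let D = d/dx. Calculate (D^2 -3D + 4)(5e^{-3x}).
110 e^{- 3 x}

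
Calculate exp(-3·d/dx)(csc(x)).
\csc{\left(x - 3 \right)}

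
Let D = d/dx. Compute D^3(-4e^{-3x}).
108 e^{- 3 x}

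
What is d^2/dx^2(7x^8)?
392 x^{6}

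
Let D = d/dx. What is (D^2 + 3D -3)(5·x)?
15 - 15 x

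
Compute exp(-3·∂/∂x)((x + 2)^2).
x^{2} - 2 x + 1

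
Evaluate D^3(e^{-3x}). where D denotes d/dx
- 27 e^{- 3 x}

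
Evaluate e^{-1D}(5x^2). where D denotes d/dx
5 x^{2} - 10 x + 5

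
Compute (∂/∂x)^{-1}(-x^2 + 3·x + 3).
- \frac{x^{3}}{3} + \frac{3 x^{2}}{2} + 3 x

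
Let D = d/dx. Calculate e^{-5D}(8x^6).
8 x^{6} - 240 x^{5} + 3000 x^{4} - 20000 x^{3} + 75000 x^{2} - 150000 x + 125000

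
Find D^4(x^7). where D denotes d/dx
840 x^{3}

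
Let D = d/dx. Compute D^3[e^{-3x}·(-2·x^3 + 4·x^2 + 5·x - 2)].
3 \left(18 x^{3} - 90 x^{2} + 63 x + 35\right) e^{- 3 x}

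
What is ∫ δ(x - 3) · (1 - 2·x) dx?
-5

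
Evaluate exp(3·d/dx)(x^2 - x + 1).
x^{2} + 5 x + 7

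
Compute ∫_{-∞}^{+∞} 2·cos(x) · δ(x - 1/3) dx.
2 \cos{\left(\frac{1}{3} \right)}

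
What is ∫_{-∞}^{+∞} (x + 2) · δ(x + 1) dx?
1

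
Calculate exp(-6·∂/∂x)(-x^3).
- x^{3} + 18 x^{2} - 108 x + 216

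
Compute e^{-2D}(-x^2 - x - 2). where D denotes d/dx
- x^{2} + 3 x - 4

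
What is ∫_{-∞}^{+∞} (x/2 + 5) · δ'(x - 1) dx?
- \frac{1}{2}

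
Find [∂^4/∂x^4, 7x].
28\frac{d^{3}}{dx^{3}}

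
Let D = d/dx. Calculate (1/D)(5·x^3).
\frac{5 x^{4}}{4}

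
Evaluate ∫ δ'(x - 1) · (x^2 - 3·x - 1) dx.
1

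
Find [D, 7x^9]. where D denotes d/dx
63 x^{8}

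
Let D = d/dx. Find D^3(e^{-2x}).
- 8 e^{- 2 x}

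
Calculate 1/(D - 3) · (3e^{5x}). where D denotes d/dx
\frac{3 e^{5 x}}{2}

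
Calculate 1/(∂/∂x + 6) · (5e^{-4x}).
\frac{5 e^{- 4 x}}{2}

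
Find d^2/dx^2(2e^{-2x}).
8 e^{- 2 x}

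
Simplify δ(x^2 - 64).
\frac{\delta(x - 8) + \delta(x + 8)}{16}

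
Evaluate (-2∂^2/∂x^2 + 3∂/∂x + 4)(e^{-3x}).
- 23 e^{- 3 x}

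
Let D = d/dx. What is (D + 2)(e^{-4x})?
- 2 e^{- 4 x}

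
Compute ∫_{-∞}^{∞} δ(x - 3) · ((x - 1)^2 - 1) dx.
3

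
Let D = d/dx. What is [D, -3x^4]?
- 12 x^{3}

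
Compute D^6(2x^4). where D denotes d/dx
0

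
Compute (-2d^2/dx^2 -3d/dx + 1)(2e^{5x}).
- 128 e^{5 x}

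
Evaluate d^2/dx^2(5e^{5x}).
125 e^{5 x}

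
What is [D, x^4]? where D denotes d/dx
4 x^{3}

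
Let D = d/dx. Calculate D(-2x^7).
- 14 x^{6}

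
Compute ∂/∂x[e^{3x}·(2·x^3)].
6 x^{2} \left(x + 1\right) e^{3 x}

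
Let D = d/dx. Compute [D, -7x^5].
- 35 x^{4}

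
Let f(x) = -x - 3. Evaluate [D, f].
-1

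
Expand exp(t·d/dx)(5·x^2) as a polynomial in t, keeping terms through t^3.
5 t^{2} + 10 t x + 5 x^{2}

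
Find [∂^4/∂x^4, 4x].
16\frac{d^{3}}{dx^{3}}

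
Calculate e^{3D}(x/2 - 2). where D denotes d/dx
\frac{x}{2} - \frac{1}{2}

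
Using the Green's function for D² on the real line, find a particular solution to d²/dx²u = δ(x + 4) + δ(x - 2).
\frac{|x + 4|}{2} + \frac{|x - 2|}{2}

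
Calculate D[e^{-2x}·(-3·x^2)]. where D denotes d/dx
6 x \left(x - 1\right) e^{- 2 x}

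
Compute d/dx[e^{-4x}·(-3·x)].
3 \left(4 x - 1\right) e^{- 4 x}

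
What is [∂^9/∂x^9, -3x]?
-27\frac{d^{8}}{dx^{8}}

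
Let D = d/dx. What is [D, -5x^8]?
- 40 x^{7}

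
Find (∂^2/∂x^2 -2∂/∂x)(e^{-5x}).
35 e^{- 5 x}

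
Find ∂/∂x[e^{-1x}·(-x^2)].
x \left(x - 2\right) e^{- x}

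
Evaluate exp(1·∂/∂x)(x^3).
x^{3} + 3 x^{2} + 3 x + 1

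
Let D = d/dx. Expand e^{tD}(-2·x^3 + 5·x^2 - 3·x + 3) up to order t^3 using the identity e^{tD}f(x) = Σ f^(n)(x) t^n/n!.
- 2 t^{3} - t^{2} \left(6 x - 5\right) - t \left(6 x^{2} - 10 x + 3\right) - 2 x^{3} + 5 x^{2} - 3 x + 3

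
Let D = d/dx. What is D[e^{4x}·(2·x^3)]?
x^{2} \left(8 x + 6\right) e^{4 x}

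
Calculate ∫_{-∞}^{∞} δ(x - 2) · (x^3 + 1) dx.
9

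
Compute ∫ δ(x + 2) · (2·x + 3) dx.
-1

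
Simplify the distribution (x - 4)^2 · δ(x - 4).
0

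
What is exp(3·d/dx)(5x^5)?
5 x^{5} + 75 x^{4} + 450 x^{3} + 1350 x^{2} + 2025 x + 1215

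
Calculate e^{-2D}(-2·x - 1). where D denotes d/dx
3 - 2 x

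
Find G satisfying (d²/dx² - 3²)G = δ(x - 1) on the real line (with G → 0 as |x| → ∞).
-\frac{e^{-3|x - 1|}}{6}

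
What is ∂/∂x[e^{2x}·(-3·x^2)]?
6 x \left(- x - 1\right) e^{2 x}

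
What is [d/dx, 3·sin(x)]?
3 \cos{\left(x \right)}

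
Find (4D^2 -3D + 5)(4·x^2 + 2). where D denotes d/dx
20 x^{2} - 24 x + 42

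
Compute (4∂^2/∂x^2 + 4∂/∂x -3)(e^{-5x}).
77 e^{- 5 x}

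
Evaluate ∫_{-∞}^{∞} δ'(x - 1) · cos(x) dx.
\sin{\left(1 \right)}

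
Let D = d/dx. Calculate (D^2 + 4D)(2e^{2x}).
24 e^{2 x}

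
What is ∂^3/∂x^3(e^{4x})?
64 e^{4 x}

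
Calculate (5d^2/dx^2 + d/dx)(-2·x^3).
6 x \left(- x - 10\right)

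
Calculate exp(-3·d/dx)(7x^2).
7 x^{2} - 42 x + 63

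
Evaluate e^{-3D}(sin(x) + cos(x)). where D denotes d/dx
\sqrt{2} \cos{\left(- x + \frac{\pi}{4} + 3 \right)}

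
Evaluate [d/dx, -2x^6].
- 12 x^{5}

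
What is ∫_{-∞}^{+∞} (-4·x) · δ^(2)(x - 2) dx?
0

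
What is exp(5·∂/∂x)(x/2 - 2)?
\frac{x}{2} + \frac{1}{2}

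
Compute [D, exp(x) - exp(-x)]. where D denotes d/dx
2 \cosh{\left(x \right)}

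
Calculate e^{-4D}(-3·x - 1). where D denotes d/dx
11 - 3 x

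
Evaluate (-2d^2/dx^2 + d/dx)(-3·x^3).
9 x \left(4 - x\right)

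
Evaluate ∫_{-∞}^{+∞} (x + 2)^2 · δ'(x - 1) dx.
-6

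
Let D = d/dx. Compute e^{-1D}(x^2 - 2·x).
x^{2} - 4 x + 3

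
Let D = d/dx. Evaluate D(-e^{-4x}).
4 e^{- 4 x}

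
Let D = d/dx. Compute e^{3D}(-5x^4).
- 5 x^{4} - 60 x^{3} - 270 x^{2} - 540 x - 405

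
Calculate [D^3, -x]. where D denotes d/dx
-3D^{2}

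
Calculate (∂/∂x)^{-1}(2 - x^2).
- \frac{x^{3}}{3} + 2 x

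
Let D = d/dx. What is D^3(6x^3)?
36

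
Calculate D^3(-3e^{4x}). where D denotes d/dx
- 192 e^{4 x}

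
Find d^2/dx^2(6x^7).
252 x^{5}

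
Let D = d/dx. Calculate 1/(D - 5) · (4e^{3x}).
- 2 e^{3 x}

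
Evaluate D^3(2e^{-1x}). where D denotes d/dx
- 2 e^{- x}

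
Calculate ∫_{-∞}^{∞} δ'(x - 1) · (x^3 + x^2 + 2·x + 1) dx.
-7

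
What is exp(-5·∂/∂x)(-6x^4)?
- 6 x^{4} + 120 x^{3} - 900 x^{2} + 3000 x - 3750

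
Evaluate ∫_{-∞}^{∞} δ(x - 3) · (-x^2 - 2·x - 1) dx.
-16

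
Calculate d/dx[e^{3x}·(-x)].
\left(- 3 x - 1\right) e^{3 x}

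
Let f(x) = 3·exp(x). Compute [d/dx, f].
3 e^{x}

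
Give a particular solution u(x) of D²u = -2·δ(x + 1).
-|x + 1|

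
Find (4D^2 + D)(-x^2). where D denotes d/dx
- 2 x - 8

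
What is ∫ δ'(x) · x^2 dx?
0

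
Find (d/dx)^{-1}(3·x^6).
\frac{3 x^{7}}{7}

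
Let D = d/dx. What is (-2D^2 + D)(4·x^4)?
16 x^{2} \left(x - 6\right)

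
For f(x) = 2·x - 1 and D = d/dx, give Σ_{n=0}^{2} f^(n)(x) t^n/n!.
2 t + 2 x - 1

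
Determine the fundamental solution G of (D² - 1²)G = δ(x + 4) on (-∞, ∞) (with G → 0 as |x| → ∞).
-\frac{e^{-|x + 4|}}{2}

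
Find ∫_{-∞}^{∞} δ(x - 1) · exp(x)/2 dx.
\frac{e}{2}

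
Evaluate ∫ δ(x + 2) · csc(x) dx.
- \csc{\left(2 \right)}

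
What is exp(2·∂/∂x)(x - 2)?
x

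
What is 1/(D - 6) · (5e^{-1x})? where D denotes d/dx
- \frac{5 e^{- x}}{7}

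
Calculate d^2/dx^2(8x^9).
576 x^{7}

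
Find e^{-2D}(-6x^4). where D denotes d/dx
- 6 x^{4} + 48 x^{3} - 144 x^{2} + 192 x - 96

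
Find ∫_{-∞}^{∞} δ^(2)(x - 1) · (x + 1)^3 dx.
12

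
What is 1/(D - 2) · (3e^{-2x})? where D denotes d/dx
- \frac{3 e^{- 2 x}}{4}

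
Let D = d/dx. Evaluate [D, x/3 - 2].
\frac{1}{3}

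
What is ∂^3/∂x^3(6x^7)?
1260 x^{4}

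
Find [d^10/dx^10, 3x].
30\frac{d^{9}}{dx^{9}}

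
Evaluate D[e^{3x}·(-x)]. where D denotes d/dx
\left(- 3 x - 1\right) e^{3 x}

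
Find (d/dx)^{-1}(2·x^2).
\frac{2 x^{3}}{3}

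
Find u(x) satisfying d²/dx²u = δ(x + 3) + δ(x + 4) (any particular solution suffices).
\frac{|x + 3|}{2} + \frac{|x + 4|}{2}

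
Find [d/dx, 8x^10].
80 x^{9}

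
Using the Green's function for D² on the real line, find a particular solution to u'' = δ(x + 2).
\frac{|x + 2|}{2}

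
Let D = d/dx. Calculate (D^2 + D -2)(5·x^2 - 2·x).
- 10 x^{2} + 14 x + 8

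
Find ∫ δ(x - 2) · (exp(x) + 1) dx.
1 + e^{2}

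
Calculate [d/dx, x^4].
4 x^{3}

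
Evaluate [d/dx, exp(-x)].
- e^{- x}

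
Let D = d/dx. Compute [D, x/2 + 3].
\frac{1}{2}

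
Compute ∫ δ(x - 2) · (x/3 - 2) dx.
- \frac{4}{3}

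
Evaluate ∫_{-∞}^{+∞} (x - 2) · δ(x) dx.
-2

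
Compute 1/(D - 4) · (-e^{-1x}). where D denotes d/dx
\frac{e^{- x}}{5}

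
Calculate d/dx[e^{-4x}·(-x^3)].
x^{2} \left(4 x - 3\right) e^{- 4 x}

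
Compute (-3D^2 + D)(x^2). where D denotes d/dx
2 x - 6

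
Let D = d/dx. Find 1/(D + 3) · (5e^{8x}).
\frac{5 e^{8 x}}{11}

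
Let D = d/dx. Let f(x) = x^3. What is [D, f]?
3 x^{2}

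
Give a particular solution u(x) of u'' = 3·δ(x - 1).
\frac{3|x - 1|}{2}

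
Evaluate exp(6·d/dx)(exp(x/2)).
e^{\frac{x}{2} + 3}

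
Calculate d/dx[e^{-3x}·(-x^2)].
x \left(3 x - 2\right) e^{- 3 x}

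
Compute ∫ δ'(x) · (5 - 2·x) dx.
2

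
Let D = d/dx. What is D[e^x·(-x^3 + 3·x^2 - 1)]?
\left(- x^{3} + 6 x - 1\right) e^{x}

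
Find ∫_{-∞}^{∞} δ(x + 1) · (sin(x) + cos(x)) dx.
- \sin{\left(1 \right)} + \cos{\left(1 \right)}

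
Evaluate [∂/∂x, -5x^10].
- 50 x^{9}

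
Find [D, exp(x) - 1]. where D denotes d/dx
e^{x}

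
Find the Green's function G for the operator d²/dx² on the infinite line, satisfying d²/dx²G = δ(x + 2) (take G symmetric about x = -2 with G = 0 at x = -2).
\frac{|x + 2|}{2}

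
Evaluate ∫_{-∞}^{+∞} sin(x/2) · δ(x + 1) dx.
- \sin{\left(\frac{1}{2} \right)}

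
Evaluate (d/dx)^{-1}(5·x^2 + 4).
\frac{5 x^{3}}{3} + 4 x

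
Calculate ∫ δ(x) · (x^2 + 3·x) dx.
0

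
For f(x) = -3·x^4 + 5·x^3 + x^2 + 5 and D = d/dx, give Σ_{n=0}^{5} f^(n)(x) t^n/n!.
- 3 t^{4} + t^{3} \left(5 - 12 x\right) + t^{2} \left(- 18 x^{2} + 15 x + 1\right) + t x \left(- 12 x^{2} + 15 x + 2\right) - 3 x^{4} + 5 x^{3} + x^{2} + 5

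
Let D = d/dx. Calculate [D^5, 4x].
20D^{4}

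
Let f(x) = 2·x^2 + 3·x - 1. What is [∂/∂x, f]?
4 x + 3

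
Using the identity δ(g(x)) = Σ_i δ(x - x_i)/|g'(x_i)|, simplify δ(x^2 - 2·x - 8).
\frac{\delta(x - 4) + \delta(x + 2)}{6}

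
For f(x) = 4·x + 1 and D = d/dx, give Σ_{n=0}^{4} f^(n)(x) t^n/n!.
4 t + 4 x + 1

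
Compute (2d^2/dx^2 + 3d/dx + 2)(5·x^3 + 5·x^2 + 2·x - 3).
10 x^{3} + 55 x^{2} + 94 x + 20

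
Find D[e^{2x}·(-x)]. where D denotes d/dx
\left(- 2 x - 1\right) e^{2 x}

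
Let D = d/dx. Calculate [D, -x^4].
- 4 x^{3}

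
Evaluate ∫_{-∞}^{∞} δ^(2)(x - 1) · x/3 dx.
0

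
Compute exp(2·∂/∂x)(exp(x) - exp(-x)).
2 \sinh{\left(x + 2 \right)}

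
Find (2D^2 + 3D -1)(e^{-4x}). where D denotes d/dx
19 e^{- 4 x}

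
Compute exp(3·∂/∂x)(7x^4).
7 x^{4} + 84 x^{3} + 378 x^{2} + 756 x + 567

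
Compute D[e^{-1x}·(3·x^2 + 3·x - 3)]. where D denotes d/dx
3 \left(- x^{2} + x + 2\right) e^{- x}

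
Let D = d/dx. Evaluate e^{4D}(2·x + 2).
2 x + 10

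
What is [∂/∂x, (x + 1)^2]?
2 x + 2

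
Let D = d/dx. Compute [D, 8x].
8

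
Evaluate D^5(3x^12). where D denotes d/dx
285120 x^{7}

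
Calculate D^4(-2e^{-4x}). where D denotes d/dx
- 512 e^{- 4 x}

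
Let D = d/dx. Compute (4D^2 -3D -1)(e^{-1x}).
6 e^{- x}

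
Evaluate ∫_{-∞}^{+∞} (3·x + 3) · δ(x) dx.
3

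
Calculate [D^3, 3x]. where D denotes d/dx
9D^{2}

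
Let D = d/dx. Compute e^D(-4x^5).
- 4 x^{5} - 20 x^{4} - 40 x^{3} - 40 x^{2} - 20 x - 4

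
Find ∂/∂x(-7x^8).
- 56 x^{7}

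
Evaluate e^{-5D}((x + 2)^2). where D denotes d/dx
x^{2} - 6 x + 9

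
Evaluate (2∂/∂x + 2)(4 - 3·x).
2 - 6 x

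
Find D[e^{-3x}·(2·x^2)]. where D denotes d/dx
2 x \left(2 - 3 x\right) e^{- 3 x}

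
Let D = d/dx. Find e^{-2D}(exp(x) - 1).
e^{x - 2} - 1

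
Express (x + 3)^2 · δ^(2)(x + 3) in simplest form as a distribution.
2\delta(x + 3)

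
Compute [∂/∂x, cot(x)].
- \frac{1}{\sin^{2}{\left(x \right)}}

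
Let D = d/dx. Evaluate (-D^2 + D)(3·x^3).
9 x \left(x - 2\right)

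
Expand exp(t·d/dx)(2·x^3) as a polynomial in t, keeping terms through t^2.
2 x \left(3 t^{2} + 3 t x + x^{2}\right)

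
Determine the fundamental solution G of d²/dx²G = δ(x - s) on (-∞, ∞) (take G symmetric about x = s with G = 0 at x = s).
\frac{|x - s|}{2}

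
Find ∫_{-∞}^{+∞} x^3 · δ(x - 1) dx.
1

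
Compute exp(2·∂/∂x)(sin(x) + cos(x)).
\sqrt{2} \sin{\left(x + \frac{\pi}{4} + 2 \right)}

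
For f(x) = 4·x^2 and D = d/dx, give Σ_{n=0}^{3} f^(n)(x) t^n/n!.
4 t^{2} + 8 t x + 4 x^{2}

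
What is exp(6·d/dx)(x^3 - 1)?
x^{3} + 18 x^{2} + 108 x + 215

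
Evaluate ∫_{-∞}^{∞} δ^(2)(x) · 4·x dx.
0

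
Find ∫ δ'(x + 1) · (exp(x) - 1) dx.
- \frac{1}{e}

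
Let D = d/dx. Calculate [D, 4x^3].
12 x^{2}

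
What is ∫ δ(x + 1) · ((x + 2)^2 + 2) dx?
3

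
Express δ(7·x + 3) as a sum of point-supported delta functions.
\frac{\delta(x + 3/7)}{7}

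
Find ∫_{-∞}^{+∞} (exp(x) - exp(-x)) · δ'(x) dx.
-2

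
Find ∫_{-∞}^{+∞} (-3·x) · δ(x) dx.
0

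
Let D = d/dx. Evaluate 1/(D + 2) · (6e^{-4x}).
- 3 e^{- 4 x}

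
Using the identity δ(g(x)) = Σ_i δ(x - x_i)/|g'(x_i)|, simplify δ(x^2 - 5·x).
\frac{\delta(x - 5) + \delta(x)}{5}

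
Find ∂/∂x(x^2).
2 x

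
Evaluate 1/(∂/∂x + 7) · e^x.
\frac{e^{x}}{8}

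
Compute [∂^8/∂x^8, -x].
-8\frac{d^{7}}{dx^{7}}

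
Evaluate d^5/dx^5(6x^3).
0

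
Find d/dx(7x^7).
49 x^{6}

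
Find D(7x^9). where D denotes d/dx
63 x^{8}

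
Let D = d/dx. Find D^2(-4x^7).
- 168 x^{5}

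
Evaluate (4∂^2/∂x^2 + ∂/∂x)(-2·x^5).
10 x^{3} \left(- x - 16\right)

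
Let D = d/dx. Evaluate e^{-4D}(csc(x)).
\csc{\left(x - 4 \right)}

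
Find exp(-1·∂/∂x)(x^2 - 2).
x^{2} - 2 x - 1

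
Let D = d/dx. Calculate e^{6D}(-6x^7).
- 6 x^{7} - 252 x^{6} - 4536 x^{5} - 45360 x^{4} - 272160 x^{3} - 979776 x^{2} - 1959552 x - 1679616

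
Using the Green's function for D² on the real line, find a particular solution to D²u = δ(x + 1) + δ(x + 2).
\frac{|x + 1|}{2} + \frac{|x + 2|}{2}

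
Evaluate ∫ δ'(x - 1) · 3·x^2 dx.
-6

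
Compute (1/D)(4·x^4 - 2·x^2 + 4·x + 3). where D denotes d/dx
\frac{4 x^{5}}{5} - \frac{2 x^{3}}{3} + 2 x^{2} + 3 x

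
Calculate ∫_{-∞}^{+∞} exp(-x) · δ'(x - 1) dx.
e^{-1}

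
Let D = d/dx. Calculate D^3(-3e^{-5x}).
375 e^{- 5 x}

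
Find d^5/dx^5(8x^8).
53760 x^{3}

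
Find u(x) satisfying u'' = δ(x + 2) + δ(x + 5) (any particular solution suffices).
\frac{|x + 2|}{2} + \frac{|x + 5|}{2}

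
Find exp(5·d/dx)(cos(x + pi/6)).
\cos{\left(x + \frac{\pi}{6} + 5 \right)}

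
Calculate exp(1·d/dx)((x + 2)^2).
x^{2} + 6 x + 9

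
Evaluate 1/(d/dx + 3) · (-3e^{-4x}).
3 e^{- 4 x}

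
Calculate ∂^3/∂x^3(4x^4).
96 x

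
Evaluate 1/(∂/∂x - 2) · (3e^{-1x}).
- e^{- x}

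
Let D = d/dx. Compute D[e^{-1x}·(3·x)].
3 \left(1 - x\right) e^{- x}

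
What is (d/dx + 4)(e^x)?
5 e^{x}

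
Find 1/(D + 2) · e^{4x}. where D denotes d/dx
\frac{e^{4 x}}{6}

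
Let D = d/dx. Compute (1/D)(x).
\frac{x^{2}}{2}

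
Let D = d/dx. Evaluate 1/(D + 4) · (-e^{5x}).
- \frac{e^{5 x}}{9}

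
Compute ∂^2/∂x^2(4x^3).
24 x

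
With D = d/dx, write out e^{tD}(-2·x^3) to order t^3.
- 2 t^{3} - 6 t^{2} x - 6 t x^{2} - 2 x^{3}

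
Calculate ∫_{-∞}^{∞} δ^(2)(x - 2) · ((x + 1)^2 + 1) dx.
2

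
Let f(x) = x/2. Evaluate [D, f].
\frac{1}{2}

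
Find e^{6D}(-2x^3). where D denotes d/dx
- 2 x^{3} - 36 x^{2} - 216 x - 432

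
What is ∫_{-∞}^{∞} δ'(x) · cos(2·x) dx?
0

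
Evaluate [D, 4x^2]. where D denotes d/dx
8 x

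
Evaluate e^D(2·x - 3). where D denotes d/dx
2 x - 1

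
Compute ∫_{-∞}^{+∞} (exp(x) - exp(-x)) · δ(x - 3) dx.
2 \sinh{\left(3 \right)}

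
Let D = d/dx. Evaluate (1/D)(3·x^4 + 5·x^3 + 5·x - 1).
\frac{3 x^{5}}{5} + \frac{5 x^{4}}{4} + \frac{5 x^{2}}{2} - x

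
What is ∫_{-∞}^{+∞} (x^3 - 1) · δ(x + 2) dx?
-9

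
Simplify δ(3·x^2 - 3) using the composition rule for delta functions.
\frac{\delta(x - 1) + \delta(x + 1)}{6}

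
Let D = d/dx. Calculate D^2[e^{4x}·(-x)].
\left(- 16 x - 8\right) e^{4 x}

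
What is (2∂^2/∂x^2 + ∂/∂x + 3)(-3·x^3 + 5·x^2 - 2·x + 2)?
- 9 x^{3} + 6 x^{2} - 32 x + 24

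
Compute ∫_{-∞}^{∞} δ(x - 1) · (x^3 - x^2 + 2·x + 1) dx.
3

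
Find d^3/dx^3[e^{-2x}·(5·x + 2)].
4 \left(11 - 10 x\right) e^{- 2 x}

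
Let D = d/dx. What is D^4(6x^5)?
720 x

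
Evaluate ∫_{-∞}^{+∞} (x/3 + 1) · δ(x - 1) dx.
\frac{4}{3}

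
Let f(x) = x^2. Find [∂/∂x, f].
2 x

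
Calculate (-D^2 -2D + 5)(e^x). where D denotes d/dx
2 e^{x}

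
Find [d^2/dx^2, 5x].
10\frac{d}{dx}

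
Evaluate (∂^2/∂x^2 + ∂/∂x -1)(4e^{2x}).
20 e^{2 x}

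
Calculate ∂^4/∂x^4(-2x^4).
-48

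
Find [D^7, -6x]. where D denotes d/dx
-42D^{6}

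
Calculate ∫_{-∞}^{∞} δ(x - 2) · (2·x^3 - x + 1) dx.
15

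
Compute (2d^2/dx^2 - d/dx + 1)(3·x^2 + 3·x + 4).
3 x^{2} - 3 x + 13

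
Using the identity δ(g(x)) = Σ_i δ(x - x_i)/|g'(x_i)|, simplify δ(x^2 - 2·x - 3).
\frac{\delta(x + 1) + \delta(x - 3)}{4}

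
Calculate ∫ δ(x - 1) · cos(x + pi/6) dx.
\cos{\left(\frac{\pi}{6} + 1 \right)}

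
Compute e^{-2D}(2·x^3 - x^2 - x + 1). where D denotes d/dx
2 x^{3} - 13 x^{2} + 27 x - 17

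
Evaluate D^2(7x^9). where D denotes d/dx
504 x^{7}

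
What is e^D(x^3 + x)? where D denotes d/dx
x^{3} + 3 x^{2} + 4 x + 2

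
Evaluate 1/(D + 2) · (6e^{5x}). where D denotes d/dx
\frac{6 e^{5 x}}{7}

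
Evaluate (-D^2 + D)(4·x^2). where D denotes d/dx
8 x - 8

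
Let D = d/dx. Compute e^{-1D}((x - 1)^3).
x^{3} - 6 x^{2} + 12 x - 8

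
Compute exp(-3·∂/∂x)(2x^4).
2 x^{4} - 24 x^{3} + 108 x^{2} - 216 x + 162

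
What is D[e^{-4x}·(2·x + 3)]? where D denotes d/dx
2 \left(- 4 x - 5\right) e^{- 4 x}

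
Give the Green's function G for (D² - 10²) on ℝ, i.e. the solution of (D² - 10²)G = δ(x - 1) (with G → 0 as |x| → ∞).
-\frac{e^{-10|x - 1|}}{20}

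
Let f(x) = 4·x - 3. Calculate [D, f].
4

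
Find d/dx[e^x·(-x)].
\left(- x - 1\right) e^{x}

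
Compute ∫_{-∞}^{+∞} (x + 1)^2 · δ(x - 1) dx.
4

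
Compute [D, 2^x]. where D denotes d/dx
2^{x} \log{\left(2 \right)}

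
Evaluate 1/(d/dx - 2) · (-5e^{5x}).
- \frac{5 e^{5 x}}{3}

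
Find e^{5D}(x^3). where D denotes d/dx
x^{3} + 15 x^{2} + 75 x + 125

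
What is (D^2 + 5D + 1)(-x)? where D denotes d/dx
- x - 5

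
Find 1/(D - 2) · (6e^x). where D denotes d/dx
- 6 e^{x}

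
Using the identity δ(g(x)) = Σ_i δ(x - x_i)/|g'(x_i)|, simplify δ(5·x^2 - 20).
\frac{\delta(x - 2) + \delta(x + 2)}{20}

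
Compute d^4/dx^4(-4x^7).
- 3360 x^{3}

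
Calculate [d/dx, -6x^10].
- 60 x^{9}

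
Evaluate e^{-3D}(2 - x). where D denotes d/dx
5 - x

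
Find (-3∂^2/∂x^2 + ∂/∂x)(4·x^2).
8 x - 24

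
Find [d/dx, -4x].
-4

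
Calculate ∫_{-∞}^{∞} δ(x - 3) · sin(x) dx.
\sin{\left(3 \right)}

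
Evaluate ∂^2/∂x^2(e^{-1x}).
e^{- x}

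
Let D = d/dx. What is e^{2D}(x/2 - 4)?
\frac{x}{2} - 3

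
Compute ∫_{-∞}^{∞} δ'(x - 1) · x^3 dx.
-3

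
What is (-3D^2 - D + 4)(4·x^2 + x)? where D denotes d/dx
16 x^{2} - 4 x - 25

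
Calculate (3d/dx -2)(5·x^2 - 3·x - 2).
- 10 x^{2} + 36 x - 5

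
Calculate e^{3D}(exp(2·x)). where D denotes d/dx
e^{2 x + 6}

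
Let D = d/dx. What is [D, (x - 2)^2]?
2 x - 4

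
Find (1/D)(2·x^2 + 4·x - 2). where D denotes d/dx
\frac{2 x^{3}}{3} + 2 x^{2} - 2 x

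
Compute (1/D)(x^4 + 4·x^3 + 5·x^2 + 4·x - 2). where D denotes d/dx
\frac{x^{5}}{5} + x^{4} + \frac{5 x^{3}}{3} + 2 x^{2} - 2 x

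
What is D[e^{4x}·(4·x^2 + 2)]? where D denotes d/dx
8 \left(2 x^{2} + x + 1\right) e^{4 x}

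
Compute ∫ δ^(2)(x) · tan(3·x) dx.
0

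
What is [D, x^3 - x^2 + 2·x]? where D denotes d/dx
3 x^{2} - 2 x + 2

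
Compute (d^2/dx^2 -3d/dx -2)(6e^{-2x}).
48 e^{- 2 x}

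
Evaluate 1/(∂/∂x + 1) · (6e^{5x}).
e^{5 x}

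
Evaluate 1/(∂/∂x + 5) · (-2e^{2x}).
- \frac{2 e^{2 x}}{7}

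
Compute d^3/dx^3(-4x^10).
- 2880 x^{7}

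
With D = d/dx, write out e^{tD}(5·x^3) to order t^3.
5 t^{3} + 15 t^{2} x + 15 t x^{2} + 5 x^{3}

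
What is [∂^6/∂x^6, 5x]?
30\frac{d^{5}}{dx^{5}}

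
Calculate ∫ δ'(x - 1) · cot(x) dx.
\frac{1}{\sin^{2}{\left(1 \right)}}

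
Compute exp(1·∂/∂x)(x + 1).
x + 2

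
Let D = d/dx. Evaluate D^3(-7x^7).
- 1470 x^{4}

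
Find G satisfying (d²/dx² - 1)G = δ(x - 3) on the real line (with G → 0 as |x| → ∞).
-\frac{e^{-|x - 3|}}{2}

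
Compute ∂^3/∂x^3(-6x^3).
-36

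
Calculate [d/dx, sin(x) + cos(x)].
- \sin{\left(x \right)} + \cos{\left(x \right)}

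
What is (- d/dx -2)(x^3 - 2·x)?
- 2 x^{3} - 3 x^{2} + 4 x + 2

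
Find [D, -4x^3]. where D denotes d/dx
- 12 x^{2}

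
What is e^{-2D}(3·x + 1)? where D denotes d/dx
3 x - 5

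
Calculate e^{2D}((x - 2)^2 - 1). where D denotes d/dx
x^{2} - 1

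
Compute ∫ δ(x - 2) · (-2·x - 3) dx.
-7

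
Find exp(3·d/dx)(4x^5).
4 x^{5} + 60 x^{4} + 360 x^{3} + 1080 x^{2} + 1620 x + 972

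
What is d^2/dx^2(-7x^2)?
-14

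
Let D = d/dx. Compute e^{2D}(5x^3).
5 x^{3} + 30 x^{2} + 60 x + 40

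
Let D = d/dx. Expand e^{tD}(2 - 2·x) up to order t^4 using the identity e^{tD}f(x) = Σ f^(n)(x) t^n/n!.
- 2 t - 2 x + 2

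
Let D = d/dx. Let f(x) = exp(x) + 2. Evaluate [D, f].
e^{x}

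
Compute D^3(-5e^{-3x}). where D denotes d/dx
135 e^{- 3 x}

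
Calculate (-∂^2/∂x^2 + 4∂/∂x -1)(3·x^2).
- 3 x^{2} + 24 x - 6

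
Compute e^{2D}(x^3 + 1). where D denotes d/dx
x^{3} + 6 x^{2} + 12 x + 9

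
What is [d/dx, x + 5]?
1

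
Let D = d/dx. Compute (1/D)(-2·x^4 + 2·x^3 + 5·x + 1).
- \frac{2 x^{5}}{5} + \frac{x^{4}}{2} + \frac{5 x^{2}}{2} + x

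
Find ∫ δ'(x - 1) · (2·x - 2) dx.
-2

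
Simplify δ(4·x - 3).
\frac{\delta(x - 3/4)}{4}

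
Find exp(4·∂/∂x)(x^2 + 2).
x^{2} + 8 x + 18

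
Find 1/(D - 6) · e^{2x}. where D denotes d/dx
- \frac{e^{2 x}}{4}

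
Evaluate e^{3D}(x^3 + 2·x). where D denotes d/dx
x^{3} + 9 x^{2} + 29 x + 33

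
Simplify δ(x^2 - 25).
\frac{\delta(x - 5) + \delta(x + 5)}{10}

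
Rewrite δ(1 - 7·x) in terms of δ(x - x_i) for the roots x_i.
\frac{\delta(x - 1/7)}{7}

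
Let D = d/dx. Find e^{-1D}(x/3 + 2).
\frac{x}{3} + \frac{5}{3}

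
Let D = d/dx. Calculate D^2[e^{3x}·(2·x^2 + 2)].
\left(18 x^{2} + 24 x + 22\right) e^{3 x}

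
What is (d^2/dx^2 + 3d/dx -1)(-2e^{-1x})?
6 e^{- x}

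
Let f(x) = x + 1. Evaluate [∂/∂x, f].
1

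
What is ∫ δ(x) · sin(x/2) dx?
0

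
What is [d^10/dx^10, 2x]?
20\frac{d^{9}}{dx^{9}}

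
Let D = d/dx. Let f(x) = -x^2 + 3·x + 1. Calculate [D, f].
3 - 2 x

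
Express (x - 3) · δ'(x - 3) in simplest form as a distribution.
-\delta(x - 3)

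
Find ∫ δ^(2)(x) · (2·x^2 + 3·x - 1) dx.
4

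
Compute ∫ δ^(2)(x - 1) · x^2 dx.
2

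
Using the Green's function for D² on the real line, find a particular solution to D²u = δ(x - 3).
\frac{|x - 3|}{2}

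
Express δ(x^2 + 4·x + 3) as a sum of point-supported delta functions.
\frac{\delta(x + 3) + \delta(x + 1)}{2}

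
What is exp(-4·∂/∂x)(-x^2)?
- x^{2} + 8 x - 16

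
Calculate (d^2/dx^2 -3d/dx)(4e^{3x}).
0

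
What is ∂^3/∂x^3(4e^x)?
4 e^{x}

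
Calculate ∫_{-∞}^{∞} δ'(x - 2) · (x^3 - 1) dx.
-12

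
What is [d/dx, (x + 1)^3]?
3 \left(x + 1\right)^{2}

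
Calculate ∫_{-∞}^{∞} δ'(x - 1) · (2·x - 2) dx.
-2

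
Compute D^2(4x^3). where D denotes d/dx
24 x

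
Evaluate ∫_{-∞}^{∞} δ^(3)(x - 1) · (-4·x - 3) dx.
0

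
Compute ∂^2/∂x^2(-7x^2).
-14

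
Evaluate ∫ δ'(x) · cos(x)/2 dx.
0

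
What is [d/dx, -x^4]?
- 4 x^{3}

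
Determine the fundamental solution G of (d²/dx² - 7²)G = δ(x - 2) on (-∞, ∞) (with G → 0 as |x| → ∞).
-\frac{e^{-7|x - 2|}}{14}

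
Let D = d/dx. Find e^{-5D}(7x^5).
7 x^{5} - 175 x^{4} + 1750 x^{3} - 8750 x^{2} + 21875 x - 21875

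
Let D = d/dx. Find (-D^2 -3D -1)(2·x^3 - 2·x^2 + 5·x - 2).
- 2 x^{3} - 16 x^{2} - 5 x - 9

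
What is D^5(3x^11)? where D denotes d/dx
166320 x^{6}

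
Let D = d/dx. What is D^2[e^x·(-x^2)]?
\left(- x^{2} - 4 x - 2\right) e^{x}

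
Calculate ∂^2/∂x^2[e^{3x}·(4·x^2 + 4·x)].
\left(36 x^{2} + 84 x + 32\right) e^{3 x}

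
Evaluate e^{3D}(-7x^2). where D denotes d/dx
- 7 x^{2} - 42 x - 63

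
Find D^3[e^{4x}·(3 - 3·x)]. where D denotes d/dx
\left(48 - 192 x\right) e^{4 x}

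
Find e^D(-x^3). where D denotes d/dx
- x^{3} - 3 x^{2} - 3 x - 1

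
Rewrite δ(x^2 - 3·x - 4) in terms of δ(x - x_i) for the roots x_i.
\frac{\delta(x + 1) + \delta(x - 4)}{5}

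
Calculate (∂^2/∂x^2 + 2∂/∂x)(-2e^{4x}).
- 48 e^{4 x}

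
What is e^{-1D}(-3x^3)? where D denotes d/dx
- 3 x^{3} + 9 x^{2} - 9 x + 3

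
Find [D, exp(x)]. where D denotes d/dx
e^{x}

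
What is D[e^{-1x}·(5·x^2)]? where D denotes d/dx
5 x \left(2 - x\right) e^{- x}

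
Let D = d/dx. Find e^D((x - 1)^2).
x^{2}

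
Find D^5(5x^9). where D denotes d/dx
75600 x^{4}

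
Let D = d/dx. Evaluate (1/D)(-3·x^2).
- x^{3}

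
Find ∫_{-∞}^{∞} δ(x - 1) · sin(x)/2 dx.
\frac{\sin{\left(1 \right)}}{2}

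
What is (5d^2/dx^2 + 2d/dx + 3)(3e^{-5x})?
354 e^{- 5 x}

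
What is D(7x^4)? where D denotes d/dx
28 x^{3}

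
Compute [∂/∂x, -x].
-1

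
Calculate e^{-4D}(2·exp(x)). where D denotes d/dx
2 e^{x - 4}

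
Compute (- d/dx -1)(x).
- x - 1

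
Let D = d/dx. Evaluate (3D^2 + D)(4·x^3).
12 x \left(x + 6\right)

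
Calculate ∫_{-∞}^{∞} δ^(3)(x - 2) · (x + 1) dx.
0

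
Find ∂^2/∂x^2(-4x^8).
- 224 x^{6}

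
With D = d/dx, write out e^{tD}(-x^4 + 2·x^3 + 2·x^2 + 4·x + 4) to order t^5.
- t^{4} + t^{3} \left(2 - 4 x\right) + t^{2} \left(- 6 x^{2} + 6 x + 2\right) + 2 t \left(- 2 x^{3} + 3 x^{2} + 2 x + 2\right) - x^{4} + 2 x^{3} + 2 x^{2} + 4 x + 4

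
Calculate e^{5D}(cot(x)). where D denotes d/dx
\cot{\left(x + 5 \right)}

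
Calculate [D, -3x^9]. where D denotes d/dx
- 27 x^{8}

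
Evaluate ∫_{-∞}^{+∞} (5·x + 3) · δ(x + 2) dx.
-7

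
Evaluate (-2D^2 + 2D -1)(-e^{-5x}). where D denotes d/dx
61 e^{- 5 x}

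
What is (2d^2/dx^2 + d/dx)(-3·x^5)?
15 x^{3} \left(- x - 8\right)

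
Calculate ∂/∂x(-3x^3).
- 9 x^{2}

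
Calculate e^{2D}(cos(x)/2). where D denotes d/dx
\frac{\cos{\left(x + 2 \right)}}{2}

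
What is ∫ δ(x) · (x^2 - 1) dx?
-1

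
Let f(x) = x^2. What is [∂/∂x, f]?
2 x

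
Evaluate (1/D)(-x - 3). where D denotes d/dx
- \frac{x^{2}}{2} - 3 x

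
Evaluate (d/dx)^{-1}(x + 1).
\frac{x^{2}}{2} + x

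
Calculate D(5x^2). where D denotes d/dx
10 x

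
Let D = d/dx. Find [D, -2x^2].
- 4 x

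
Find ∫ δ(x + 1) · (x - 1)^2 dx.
4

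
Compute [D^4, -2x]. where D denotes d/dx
-8D^{3}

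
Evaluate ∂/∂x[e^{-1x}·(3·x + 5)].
\left(- 3 x - 2\right) e^{- x}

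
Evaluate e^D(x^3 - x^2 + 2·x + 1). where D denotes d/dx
x^{3} + 2 x^{2} + 3 x + 3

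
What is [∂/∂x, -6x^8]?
- 48 x^{7}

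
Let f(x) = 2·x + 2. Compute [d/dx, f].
2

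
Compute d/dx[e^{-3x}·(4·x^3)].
12 x^{2} \left(1 - x\right) e^{- 3 x}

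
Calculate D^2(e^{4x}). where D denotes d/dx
16 e^{4 x}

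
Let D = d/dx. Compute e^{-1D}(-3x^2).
- 3 x^{2} + 6 x - 3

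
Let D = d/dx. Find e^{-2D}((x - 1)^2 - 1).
x^{2} - 6 x + 8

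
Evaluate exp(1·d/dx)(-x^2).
- x^{2} - 2 x - 1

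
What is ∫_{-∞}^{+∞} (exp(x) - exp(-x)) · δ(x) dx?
0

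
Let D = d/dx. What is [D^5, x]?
5D^{4}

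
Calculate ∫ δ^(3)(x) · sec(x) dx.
0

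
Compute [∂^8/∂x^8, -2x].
-16\frac{d^{7}}{dx^{7}}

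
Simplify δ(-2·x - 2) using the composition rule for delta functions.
\frac{\delta(x + 1)}{2}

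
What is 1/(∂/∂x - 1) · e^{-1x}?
- \frac{e^{- x}}{2}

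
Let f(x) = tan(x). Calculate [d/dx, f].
\frac{1}{\cos^{2}{\left(x \right)}}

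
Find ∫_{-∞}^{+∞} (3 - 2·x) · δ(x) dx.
3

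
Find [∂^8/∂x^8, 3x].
24\frac{d^{7}}{dx^{7}}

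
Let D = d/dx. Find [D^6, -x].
-6D^{5}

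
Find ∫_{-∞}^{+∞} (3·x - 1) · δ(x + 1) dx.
-4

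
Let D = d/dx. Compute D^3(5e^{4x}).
320 e^{4 x}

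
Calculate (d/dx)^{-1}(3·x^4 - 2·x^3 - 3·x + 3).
\frac{3 x^{5}}{5} - \frac{x^{4}}{2} - \frac{3 x^{2}}{2} + 3 x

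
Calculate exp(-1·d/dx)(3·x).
3 x - 3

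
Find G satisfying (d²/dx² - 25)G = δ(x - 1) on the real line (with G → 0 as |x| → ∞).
-\frac{e^{-5|x - 1|}}{10}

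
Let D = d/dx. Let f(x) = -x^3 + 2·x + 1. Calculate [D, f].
2 - 3 x^{2}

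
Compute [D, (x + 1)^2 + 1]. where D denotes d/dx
2 x + 2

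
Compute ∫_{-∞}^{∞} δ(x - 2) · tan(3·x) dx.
\tan{\left(6 \right)}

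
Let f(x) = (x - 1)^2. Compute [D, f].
2 x - 2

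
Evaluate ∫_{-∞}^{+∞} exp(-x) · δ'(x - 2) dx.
e^{-2}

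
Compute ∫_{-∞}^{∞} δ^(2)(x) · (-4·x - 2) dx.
0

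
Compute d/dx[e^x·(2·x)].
2 \left(x + 1\right) e^{x}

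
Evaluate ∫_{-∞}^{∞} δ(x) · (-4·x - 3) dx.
-3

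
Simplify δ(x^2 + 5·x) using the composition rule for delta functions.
\frac{\delta(x + 5) + \delta(x)}{5}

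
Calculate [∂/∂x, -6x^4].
- 24 x^{3}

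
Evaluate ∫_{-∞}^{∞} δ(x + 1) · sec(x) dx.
\sec{\left(1 \right)}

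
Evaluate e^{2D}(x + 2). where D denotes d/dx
x + 4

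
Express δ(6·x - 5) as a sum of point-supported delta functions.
\frac{\delta(x - 5/6)}{6}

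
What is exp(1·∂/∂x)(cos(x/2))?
\cos{\left(\frac{x}{2} + \frac{1}{2} \right)}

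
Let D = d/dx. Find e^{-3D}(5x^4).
5 x^{4} - 60 x^{3} + 270 x^{2} - 540 x + 405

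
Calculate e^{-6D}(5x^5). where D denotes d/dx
5 x^{5} - 150 x^{4} + 1800 x^{3} - 10800 x^{2} + 32400 x - 38880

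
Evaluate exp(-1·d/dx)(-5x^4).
- 5 x^{4} + 20 x^{3} - 30 x^{2} + 20 x - 5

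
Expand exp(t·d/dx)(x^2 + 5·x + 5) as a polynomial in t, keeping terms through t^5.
t^{2} + t \left(2 x + 5\right) + x^{2} + 5 x + 5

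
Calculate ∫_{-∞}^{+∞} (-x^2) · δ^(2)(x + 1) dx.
-2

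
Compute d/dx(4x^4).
16 x^{3}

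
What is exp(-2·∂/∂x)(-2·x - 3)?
1 - 2 x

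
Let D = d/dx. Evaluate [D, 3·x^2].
6 x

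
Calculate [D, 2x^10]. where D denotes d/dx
20 x^{9}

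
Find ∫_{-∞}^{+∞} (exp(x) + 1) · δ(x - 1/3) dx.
1 + e^{\frac{1}{3}}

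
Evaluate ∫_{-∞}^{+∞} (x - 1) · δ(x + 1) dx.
-2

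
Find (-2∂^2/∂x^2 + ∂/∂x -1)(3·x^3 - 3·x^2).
- 3 x^{3} + 12 x^{2} - 42 x + 12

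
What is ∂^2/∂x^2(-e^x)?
- e^{x}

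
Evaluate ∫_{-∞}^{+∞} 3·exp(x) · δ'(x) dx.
-3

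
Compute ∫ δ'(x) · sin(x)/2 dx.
- \frac{1}{2}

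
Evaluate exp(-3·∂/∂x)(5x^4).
5 x^{4} - 60 x^{3} + 270 x^{2} - 540 x + 405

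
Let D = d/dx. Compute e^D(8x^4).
8 x^{4} + 32 x^{3} + 48 x^{2} + 32 x + 8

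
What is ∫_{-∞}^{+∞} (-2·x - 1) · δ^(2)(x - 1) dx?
0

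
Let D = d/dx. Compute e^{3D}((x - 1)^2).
x^{2} + 4 x + 4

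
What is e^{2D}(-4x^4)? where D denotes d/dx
- 4 x^{4} - 32 x^{3} - 96 x^{2} - 128 x - 64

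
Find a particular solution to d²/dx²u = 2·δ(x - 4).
|x - 4|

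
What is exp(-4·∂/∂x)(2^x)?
2^{x - 4}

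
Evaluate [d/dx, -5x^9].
- 45 x^{8}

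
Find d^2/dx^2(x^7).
42 x^{5}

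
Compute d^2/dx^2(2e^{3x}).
18 e^{3 x}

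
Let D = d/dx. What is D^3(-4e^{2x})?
- 32 e^{2 x}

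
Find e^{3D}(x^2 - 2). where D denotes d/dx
x^{2} + 6 x + 7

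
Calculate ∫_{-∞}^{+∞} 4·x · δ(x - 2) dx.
8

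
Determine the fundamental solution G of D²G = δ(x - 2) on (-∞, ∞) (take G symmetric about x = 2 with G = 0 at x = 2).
\frac{|x - 2|}{2}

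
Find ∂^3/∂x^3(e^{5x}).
125 e^{5 x}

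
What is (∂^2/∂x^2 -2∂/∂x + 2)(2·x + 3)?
4 x + 2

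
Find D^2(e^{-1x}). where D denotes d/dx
e^{- x}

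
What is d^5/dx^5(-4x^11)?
- 221760 x^{6}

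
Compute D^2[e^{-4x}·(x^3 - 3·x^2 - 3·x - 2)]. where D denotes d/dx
2 \left(8 x^{3} - 36 x^{2} + 3 x - 7\right) e^{- 4 x}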